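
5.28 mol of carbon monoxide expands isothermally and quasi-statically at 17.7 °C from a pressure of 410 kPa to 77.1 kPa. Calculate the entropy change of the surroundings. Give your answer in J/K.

ΔS_surr = -73.4 J/K

For an isothermal ideal gas ΔS_gas = nR ln(P₁/P₂) = 5.28 × 8.314 × ln(410/77.1) = 73.4 J/K.
The process is reversible, so ΔS_surr = −ΔS_gas = -73.4 J/K and ΔS_universe = 0.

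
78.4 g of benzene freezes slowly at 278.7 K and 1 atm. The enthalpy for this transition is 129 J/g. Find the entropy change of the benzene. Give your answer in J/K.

ΔS = -36.3 J/K

Heat released by the substance: Q = −mL = −78.4 × 129 = −10113.6 J.
At constant T, ΔS = Q_rev/T = −10113.6 / 278.7 = -36.3 J/K.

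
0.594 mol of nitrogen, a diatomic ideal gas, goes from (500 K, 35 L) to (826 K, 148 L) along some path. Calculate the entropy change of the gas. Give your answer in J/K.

Entropy is a state function: ΔS = nC_V ln(T₂/T₁) + nR ln(V₂/V₁), with C_V = 5R/2 = 20.79 J mol⁻¹ K⁻¹ for a diatomic ideal gas.
ΔS = 0.594 × [20.79 × ln(826/500) + 8.314 × ln(148/35)] = 13.3 J/K.

ΔS = 13.3 J/K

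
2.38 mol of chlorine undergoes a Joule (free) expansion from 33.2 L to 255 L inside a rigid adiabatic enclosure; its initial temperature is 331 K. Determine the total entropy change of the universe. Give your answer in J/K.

ΔS_universe = 40.3 J/K

No heat is exchanged and no work is done, so the ideal-gas temperature stays constant.
Entropy is a state function; using a reversible isothermal path, ΔS_gas = nR ln(V₂/V₁) = 2.38 × 8.314 × ln(255/33.2) = 40.3 J/K.
The insulated surroundings exchange no heat, so ΔS_surr = 0 and ΔS_universe = ΔS_gas.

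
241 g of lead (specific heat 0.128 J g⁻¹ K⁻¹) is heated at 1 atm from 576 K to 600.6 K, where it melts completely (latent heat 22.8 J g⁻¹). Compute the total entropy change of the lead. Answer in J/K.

ΔS = 10.4 J/K

Warming step: ΔS₁ = m c ln(T_tr/T_i) = 241 × 0.128 × ln(600.6/576) = 1.29 J/K.
Phase change: ΔS₂ = +mL/T_tr = 241 × 22.8 / 600.6 = 9.149 J/K.
ΔS_total = (1.29) + (9.149) = 10.4 J/K.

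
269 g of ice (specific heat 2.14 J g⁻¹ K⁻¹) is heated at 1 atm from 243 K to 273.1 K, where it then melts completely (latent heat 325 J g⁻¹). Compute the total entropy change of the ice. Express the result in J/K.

ΔS = 387 J/K

Warming step: ΔS₁ = m c ln(T_tr/T_i) = 269 × 2.14 × ln(273.1/243) = 67.22 J/K.
Phase change: ΔS₂ = +mL/T_tr = 269 × 325 / 273.1 = 320.1 J/K.
ΔS_total = (67.22) + (320.1) = 387 J/K.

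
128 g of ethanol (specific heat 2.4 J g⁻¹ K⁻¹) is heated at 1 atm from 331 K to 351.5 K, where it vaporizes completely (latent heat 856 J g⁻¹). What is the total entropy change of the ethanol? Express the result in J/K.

Warming step: ΔS₁ = m c ln(T_tr/T_i) = 128 × 2.4 × ln(351.5/331) = 18.46 J/K.
Phase change: ΔS₂ = +mL/T_tr = 128 × 856 / 351.5 = 311.7 J/K.
ΔS_total = (18.46) + (311.7) = 330 J/K.

ΔS = 330 J/K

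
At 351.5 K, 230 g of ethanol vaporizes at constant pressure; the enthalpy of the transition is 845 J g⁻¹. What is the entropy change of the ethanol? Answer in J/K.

ΔS = 553 J/K

Heat absorbed by the substance: Q = mL = 230 × 845 = 194350 J.
At constant T, ΔS = Q_rev/T = 194350 / 351.5 = 553 J/K.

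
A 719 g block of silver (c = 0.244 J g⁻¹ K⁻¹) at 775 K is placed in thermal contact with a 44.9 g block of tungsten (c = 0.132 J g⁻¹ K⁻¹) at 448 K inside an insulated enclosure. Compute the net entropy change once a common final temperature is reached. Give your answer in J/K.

Energy balance: T_f = (m₁c₁T₁ + m₂c₂T₂)/(m₁c₁ + m₂c₂) = 764.31 K.
ΔS₁ = m₁c₁ ln(T_f/T₁) = 175.436 × ln(764.31/775) = -2.436 J/K.
ΔS₂ = m₂c₂ ln(T_f/T₂) = 5.9268 × ln(764.31/448) = 3.166 J/K.
ΔS_total = -2.436 + 3.166 = 0.73 J/K.

ΔS_total = 0.73 J/K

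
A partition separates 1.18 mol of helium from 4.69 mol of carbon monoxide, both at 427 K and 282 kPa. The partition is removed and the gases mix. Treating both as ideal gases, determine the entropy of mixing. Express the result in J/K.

ΔS_mix = 24.5 J/K

Mole fractions: x_A = 1.18/5.87 = 0.201, x_B = 0.799.
ΔS_mix = −R(n_A ln x_A + n_B ln x_B) = −8.314 × (1.18 ln 0.201 + 4.69 ln 0.799) = 24.5 J/K.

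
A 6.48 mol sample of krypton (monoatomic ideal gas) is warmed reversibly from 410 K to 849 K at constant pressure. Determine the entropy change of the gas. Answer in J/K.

At constant pressure, ΔS = nC_p ln(T₂/T₁) with C_p = 5R/2 = 20.79 J mol⁻¹ K⁻¹.
ΔS = 6.48 × 20.79 × ln(849/410) = 98 J/K.

ΔS = 98 J/K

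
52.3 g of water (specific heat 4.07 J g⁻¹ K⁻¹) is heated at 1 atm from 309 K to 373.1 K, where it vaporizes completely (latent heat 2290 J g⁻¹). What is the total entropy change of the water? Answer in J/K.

Warming step: ΔS₁ = m c ln(T_tr/T_i) = 52.3 × 4.07 × ln(373.1/309) = 40.13 J/K.
Phase change: ΔS₂ = +mL/T_tr = 52.3 × 2290 / 373.1 = 321 J/K.
ΔS_total = (40.13) + (321) = 361 J/K.

ΔS = 361 J/K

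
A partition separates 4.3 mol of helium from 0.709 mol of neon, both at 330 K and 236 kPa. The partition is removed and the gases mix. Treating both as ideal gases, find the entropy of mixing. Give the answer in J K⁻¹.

ΔS_mix = 17 J/K

Mole fractions: x_A = 4.3/5.01 = 0.858, x_B = 0.142.
ΔS_mix = −R(n_A ln x_A + n_B ln x_B) = −8.314 × (4.3 ln 0.858 + 0.709 ln 0.142) = 17 J/K.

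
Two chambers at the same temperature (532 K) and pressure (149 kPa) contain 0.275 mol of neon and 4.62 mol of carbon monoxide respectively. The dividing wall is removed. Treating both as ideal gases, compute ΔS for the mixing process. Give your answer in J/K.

Mole fractions: x_A = 0.275/4.9 = 0.0562, x_B = 0.944.
ΔS_mix = −R(n_A ln x_A + n_B ln x_B) = −8.314 × (0.275 ln 0.0562 + 4.62 ln 0.944) = 8.8 J/K.

ΔS_mix = 8.8 J/K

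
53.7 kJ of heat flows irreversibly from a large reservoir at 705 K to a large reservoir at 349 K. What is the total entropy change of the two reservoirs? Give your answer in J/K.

ΔS_hot = −Q/T_H = −53700/705 = -76.17 J/K and ΔS_cold = +Q/T_C = 53700/349 = 153.9 J/K.
ΔS_total = -76.17 + 153.9 = 77.7 J/K, positive as the second law requires.

ΔS_total = 77.7 J/K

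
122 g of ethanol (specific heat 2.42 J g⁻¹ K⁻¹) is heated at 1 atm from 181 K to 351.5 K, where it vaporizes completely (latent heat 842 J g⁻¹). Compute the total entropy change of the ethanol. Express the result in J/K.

ΔS = 488 J/K

Warming step: ΔS₁ = m c ln(T_tr/T_i) = 122 × 2.42 × ln(351.5/181) = 196 J/K.
Phase change: ΔS₂ = +mL/T_tr = 122 × 842 / 351.5 = 292.2 J/K.
ΔS_total = (196) + (292.2) = 488 J/K.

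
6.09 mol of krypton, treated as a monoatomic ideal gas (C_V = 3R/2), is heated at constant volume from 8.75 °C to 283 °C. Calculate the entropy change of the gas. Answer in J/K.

In kelvin: T₁ = 281.9 K, T₂ = 556.15 K. At constant volume, ΔS = nC_V ln(T₂/T₁) with C_V = 3R/2 = 12.47 J mol⁻¹ K⁻¹.
ΔS = 6.09 × 12.47 × ln(556.15/281.9) = 51.6 J/K.

ΔS = 51.6 J/K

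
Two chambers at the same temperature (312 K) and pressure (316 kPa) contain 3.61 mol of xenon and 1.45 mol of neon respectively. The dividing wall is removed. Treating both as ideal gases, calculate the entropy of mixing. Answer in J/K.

ΔS_mix = 25.2 J/K

Mole fractions: x_A = 3.61/5.06 = 0.713, x_B = 0.287.
ΔS_mix = −R(n_A ln x_A + n_B ln x_B) = −8.314 × (3.61 ln 0.713 + 1.45 ln 0.287) = 25.2 J/K.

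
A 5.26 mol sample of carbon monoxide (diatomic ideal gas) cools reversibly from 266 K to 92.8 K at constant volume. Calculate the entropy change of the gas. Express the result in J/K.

At constant volume, ΔS = nC_V ln(T₂/T₁) with C_V = 5R/2 = 20.79 J mol⁻¹ K⁻¹.
ΔS = 5.26 × 20.79 × ln(92.8/266) = -115 J/K.

ΔS = -115 J/K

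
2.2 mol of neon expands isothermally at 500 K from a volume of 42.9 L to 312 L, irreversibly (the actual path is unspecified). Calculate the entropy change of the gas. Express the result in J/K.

ΔS_gas = 36.3 J/K

Entropy is a state function, so ΔS_gas depends only on the end states.
For an isothermal ideal gas ΔS_gas = nR ln(V₂/V₁) = 2.2 × 8.314 × ln(312/42.9) = 36.3 J/K.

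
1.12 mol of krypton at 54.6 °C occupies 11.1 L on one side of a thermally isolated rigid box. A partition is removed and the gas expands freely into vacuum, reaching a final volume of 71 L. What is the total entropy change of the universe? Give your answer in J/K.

No heat is exchanged and no work is done, so the ideal-gas temperature stays constant.
Entropy is a state function; using a reversible isothermal path, ΔS_gas = nR ln(V₂/V₁) = 1.12 × 8.314 × ln(71/11.1) = 17.3 J/K.
The insulated surroundings exchange no heat, so ΔS_surr = 0 and ΔS_universe = ΔS_gas.

ΔS_universe = 17.3 J/K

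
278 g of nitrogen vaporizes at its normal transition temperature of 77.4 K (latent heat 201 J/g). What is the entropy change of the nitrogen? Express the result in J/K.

ΔS = 722 J/K

Heat absorbed by the substance: Q = mL = 278 × 201 = 55878 J.
At constant T, ΔS = Q_rev/T = 55878 / 77.4 = 722 J/K.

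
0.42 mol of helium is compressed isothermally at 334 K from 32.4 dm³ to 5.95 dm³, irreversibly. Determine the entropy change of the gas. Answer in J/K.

ΔS_gas = -5.92 J/K

Entropy is a state function, so ΔS_gas depends only on the end states.
For an isothermal ideal gas ΔS_gas = nR ln(V₂/V₁) = 0.42 × 8.314 × ln(5.95/32.4) = -5.92 J/K.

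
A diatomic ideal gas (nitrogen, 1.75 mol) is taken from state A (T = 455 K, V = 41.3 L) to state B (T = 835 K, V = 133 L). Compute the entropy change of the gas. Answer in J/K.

ΔS = 39.1 J/K

Entropy is a state function: ΔS = nC_V ln(T₂/T₁) + nR ln(V₂/V₁), with C_V = 5R/2 = 20.79 J mol⁻¹ K⁻¹ for a diatomic ideal gas.
ΔS = 1.75 × [20.79 × ln(835/455) + 8.314 × ln(133/41.3)] = 39.1 J/K.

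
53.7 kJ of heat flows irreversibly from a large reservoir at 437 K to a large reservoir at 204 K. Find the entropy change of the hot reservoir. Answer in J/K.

The hot reservoir loses heat Q, so ΔS_hot = −Q/T_H = −53700/437 = -123 J/K.

ΔS_hot = -123 J/K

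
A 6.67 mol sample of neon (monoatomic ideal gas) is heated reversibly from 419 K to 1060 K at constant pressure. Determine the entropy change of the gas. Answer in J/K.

At constant pressure, ΔS = nC_p ln(T₂/T₁) with C_p = 5R/2 = 20.79 J mol⁻¹ K⁻¹.
ΔS = 6.67 × 20.79 × ln(1060/419) = 129 J/K.

ΔS = 129 J/K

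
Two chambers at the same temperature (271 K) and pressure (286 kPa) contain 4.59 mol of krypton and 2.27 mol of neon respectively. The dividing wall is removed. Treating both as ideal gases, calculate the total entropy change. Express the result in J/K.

ΔS_mix = 36.2 J/K

Mole fractions: x_A = 4.59/6.86 = 0.669, x_B = 0.331.
ΔS_mix = −R(n_A ln x_A + n_B ln x_B) = −8.314 × (4.59 ln 0.669 + 2.27 ln 0.331) = 36.2 J/K.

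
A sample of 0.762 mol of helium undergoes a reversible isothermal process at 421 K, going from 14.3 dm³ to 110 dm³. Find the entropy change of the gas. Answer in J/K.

For an isothermal ideal gas ΔS_gas = nR ln(V₂/V₁) = 0.762 × 8.314 × ln(110/14.3) = 12.9 J/K.

ΔS_gas = 12.9 J/K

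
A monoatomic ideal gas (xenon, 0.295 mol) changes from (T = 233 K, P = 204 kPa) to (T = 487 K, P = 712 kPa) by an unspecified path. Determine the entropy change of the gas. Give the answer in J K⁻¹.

ΔS = nC_p ln(T₂/T₁) − nR ln(P₂/P₁), with C_p = 5R/2 = 20.79 J mol⁻¹ K⁻¹ for a monoatomic ideal gas.
ΔS = 0.295 × [20.79 × ln(487/233) − 8.314 × ln(712/204)] = 1.45 J/K.

ΔS = 1.45 J/K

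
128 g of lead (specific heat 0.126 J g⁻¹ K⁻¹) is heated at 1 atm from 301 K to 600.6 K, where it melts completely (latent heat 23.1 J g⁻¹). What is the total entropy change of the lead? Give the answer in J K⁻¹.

ΔS = 16.1 J/K

Warming step: ΔS₁ = m c ln(T_tr/T_i) = 128 × 0.126 × ln(600.6/301) = 11.14 J/K.
Phase change: ΔS₂ = +mL/T_tr = 128 × 23.1 / 600.6 = 4.923 J/K.
ΔS_total = (11.14) + (4.923) = 16.1 J/K.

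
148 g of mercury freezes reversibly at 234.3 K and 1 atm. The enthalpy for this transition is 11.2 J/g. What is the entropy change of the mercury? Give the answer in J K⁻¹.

ΔS = -7.07 J/K

Heat released by the substance: Q = −mL = −148 × 11.2 = −1657.6 J.
At constant T, ΔS = Q_rev/T = −1657.6 / 234.3 = -7.07 J/K.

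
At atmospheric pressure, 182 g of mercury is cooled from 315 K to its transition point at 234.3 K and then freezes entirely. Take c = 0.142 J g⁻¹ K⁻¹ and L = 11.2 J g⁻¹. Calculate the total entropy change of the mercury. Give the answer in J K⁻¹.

Cooling step: ΔS₁ = m c ln(T_tr/T_i) = 182 × 0.142 × ln(234.3/315) = -7.649 J/K.
Phase change: ΔS₂ = −mL/T_tr = −182 × 11.2 / 234.3 = -8.7 J/K.
ΔS_total = (-7.649) + (-8.7) = -16.3 J/K.

ΔS = -16.3 J/K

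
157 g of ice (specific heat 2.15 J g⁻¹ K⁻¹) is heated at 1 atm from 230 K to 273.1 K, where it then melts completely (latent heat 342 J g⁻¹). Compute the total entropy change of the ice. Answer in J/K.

ΔS = 255 J/K

Warming step: ΔS₁ = m c ln(T_tr/T_i) = 157 × 2.15 × ln(273.1/230) = 57.98 J/K.
Phase change: ΔS₂ = +mL/T_tr = 157 × 342 / 273.1 = 196.6 J/K.
ΔS_total = (57.98) + (196.6) = 255 J/K.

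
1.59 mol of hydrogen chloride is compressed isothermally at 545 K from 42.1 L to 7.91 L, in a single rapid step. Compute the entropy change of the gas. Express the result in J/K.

Entropy is a state function, so ΔS_gas depends only on the end states.
For an isothermal ideal gas ΔS_gas = nR ln(V₂/V₁) = 1.59 × 8.314 × ln(7.91/42.1) = -22.1 J/K.

ΔS_gas = -22.1 J/K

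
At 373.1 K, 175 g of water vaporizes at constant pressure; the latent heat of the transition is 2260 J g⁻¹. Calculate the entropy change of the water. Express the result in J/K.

Heat absorbed by the substance: Q = mL = 175 × 2260 = 395500 J.
At constant T, ΔS = Q_rev/T = 395500 / 373.1 = 1060 J/K.

ΔS = 1060 J/K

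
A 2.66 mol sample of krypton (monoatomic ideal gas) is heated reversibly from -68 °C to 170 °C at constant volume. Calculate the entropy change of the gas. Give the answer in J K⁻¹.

In kelvin: T₁ = 205.15 K, T₂ = 443.15 K. At constant volume, ΔS = nC_V ln(T₂/T₁) with C_V = 3R/2 = 12.47 J mol⁻¹ K⁻¹.
ΔS = 2.66 × 12.47 × ln(443.15/205.15) = 25.5 J/K.

ΔS = 25.5 J/K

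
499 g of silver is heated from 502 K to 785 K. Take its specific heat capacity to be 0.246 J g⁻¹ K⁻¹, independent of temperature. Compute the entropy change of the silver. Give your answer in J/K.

ΔS = 54.9 J/K

ΔS = ∫dQ_rev/T = m c ln(T₂/T₁) = 499 × 0.246 × ln(785/502) = 54.9 J/K.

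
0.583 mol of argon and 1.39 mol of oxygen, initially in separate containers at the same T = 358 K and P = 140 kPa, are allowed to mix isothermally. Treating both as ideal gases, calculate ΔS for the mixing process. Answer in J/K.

Mole fractions: x_A = 0.583/1.97 = 0.295, x_B = 0.705.
ΔS_mix = −R(n_A ln x_A + n_B ln x_B) = −8.314 × (0.583 ln 0.295 + 1.39 ln 0.705) = 9.96 J/K.

ΔS_mix = 9.96 J/K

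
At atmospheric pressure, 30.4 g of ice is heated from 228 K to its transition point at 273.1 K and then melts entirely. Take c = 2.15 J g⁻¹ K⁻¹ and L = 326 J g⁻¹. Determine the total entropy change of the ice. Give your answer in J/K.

Warming step: ΔS₁ = m c ln(T_tr/T_i) = 30.4 × 2.15 × ln(273.1/228) = 11.8 J/K.
Phase change: ΔS₂ = +mL/T_tr = 30.4 × 326 / 273.1 = 36.29 J/K.
ΔS_total = (11.8) + (36.29) = 48.1 J/K.

ΔS = 48.1 J/K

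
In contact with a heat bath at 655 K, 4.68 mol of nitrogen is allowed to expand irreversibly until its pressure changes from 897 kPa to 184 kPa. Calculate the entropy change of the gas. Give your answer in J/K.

ΔS_gas = 61.6 J/K

Entropy is a state function, so ΔS_gas depends only on the end states.
For an isothermal ideal gas ΔS_gas = nR ln(P₁/P₂) = 4.68 × 8.314 × ln(897/184) = 61.6 J/K.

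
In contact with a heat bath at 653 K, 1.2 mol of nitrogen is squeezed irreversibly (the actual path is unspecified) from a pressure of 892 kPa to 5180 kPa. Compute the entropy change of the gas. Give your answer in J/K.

ΔS_gas = -17.6 J/K

Entropy is a state function, so ΔS_gas depends only on the end states.
For an isothermal ideal gas ΔS_gas = nR ln(P₁/P₂) = 1.2 × 8.314 × ln(892/5180) = -17.6 J/K.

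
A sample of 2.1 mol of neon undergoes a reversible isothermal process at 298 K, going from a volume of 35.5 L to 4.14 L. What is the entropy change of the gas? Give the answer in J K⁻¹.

ΔS_gas = -37.5 J/K

For an isothermal ideal gas ΔS_gas = nR ln(V₂/V₁) = 2.1 × 8.314 × ln(4.14/35.5) = -37.5 J/K.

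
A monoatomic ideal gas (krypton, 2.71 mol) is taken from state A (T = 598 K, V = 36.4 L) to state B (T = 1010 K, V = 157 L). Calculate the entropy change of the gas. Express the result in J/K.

ΔS = 50.6 J/K

Entropy is a state function: ΔS = nC_V ln(T₂/T₁) + nR ln(V₂/V₁), with C_V = 3R/2 = 12.47 J mol⁻¹ K⁻¹ for a monoatomic ideal gas.
ΔS = 2.71 × [12.47 × ln(1010/598) + 8.314 × ln(157/36.4)] = 50.6 J/K.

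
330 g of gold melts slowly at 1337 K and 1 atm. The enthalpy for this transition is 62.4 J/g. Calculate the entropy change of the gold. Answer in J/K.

Heat absorbed by the substance: Q = mL = 330 × 62.4 = 20592 J.
At constant T, ΔS = Q_rev/T = 20592 / 1337 = 15.4 J/K.

ΔS = 15.4 J/K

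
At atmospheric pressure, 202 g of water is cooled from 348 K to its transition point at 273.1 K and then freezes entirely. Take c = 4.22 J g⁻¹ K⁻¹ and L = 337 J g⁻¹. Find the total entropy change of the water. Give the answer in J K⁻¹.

ΔS = -456 J/K

Cooling step: ΔS₁ = m c ln(T_tr/T_i) = 202 × 4.22 × ln(273.1/348) = -206.6 J/K.
Phase change: ΔS₂ = −mL/T_tr = −202 × 337 / 273.1 = -249.3 J/K.
ΔS_total = (-206.6) + (-249.3) = -456 J/K.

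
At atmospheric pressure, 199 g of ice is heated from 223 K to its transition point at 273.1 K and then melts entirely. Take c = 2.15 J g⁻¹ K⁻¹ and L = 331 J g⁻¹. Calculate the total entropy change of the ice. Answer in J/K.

ΔS = 328 J/K

Warming step: ΔS₁ = m c ln(T_tr/T_i) = 199 × 2.15 × ln(273.1/223) = 86.71 J/K.
Phase change: ΔS₂ = +mL/T_tr = 199 × 331 / 273.1 = 241.2 J/K.
ΔS_total = (86.71) + (241.2) = 328 J/K.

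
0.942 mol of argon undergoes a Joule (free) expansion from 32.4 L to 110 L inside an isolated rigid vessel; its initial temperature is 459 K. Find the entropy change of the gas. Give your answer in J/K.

No heat is exchanged and no work is done, so the ideal-gas temperature stays constant.
Entropy is a state function; using a reversible isothermal path, ΔS_gas = nR ln(V₂/V₁) = 0.942 × 8.314 × ln(110/32.4) = 9.57 J/K.

ΔS_gas = 9.57 J/K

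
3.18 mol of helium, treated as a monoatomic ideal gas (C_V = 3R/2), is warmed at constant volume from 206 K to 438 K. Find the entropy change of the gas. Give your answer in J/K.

ΔS = 29.9 J/K

At constant volume, ΔS = nC_V ln(T₂/T₁) with C_V = 3R/2 = 12.47 J mol⁻¹ K⁻¹.
ΔS = 3.18 × 12.47 × ln(438/206) = 29.9 J/K.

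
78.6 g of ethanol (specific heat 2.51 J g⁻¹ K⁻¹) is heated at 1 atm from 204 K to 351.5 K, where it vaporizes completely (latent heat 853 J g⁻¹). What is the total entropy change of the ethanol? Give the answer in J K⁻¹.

ΔS = 298 J/K

Warming step: ΔS₁ = m c ln(T_tr/T_i) = 78.6 × 2.51 × ln(351.5/204) = 107.3 J/K.
Phase change: ΔS₂ = +mL/T_tr = 78.6 × 853 / 351.5 = 190.7 J/K.
ΔS_total = (107.3) + (190.7) = 298 J/K.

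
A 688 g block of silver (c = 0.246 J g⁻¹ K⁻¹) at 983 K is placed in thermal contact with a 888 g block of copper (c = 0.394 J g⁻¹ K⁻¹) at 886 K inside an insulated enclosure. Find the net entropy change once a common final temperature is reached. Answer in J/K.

ΔS_total = 0.623 J/K

Energy balance: T_f = (m₁c₁T₁ + m₂c₂T₂)/(m₁c₁ + m₂c₂) = 917.62 K.
ΔS₁ = m₁c₁ ln(T_f/T₁) = 169.248 × ln(917.62/983) = -11.648 J/K.
ΔS₂ = m₂c₂ ln(T_f/T₂) = 349.872 × ln(917.62/886) = 12.271 J/K.
ΔS_total = -11.648 + 12.271 = 0.623 J/K.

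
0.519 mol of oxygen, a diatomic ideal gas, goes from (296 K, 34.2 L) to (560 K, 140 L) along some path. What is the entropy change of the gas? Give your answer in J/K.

Entropy is a state function: ΔS = nC_V ln(T₂/T₁) + nR ln(V₂/V₁), with C_V = 5R/2 = 20.79 J mol⁻¹ K⁻¹ for a diatomic ideal gas.
ΔS = 0.519 × [20.79 × ln(560/296) + 8.314 × ln(140/34.2)] = 13 J/K.

ΔS = 13 J/K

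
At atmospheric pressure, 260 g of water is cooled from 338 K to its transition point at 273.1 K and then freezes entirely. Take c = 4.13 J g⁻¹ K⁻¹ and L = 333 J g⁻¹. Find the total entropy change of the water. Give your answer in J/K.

Cooling step: ΔS₁ = m c ln(T_tr/T_i) = 260 × 4.13 × ln(273.1/338) = -228.9 J/K.
Phase change: ΔS₂ = −mL/T_tr = −260 × 333 / 273.1 = -317 J/K.
ΔS_total = (-228.9) + (-317) = -546 J/K.

ΔS = -546 J/K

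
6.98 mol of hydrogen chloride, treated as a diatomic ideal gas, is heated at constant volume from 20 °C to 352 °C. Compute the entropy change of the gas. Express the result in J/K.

In kelvin: T₁ = 293.15 K, T₂ = 625.15 K. At constant volume, ΔS = nC_V ln(T₂/T₁) with C_V = 5R/2 = 20.79 J mol⁻¹ K⁻¹.
ΔS = 6.98 × 20.79 × ln(625.15/293.15) = 110 J/K.

ΔS = 110 J/K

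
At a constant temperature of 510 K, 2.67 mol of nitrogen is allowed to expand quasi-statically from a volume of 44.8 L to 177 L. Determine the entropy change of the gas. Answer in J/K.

ΔS_gas = 30.5 J/K

For an isothermal ideal gas ΔS_gas = nR ln(V₂/V₁) = 2.67 × 8.314 × ln(177/44.8) = 30.5 J/K.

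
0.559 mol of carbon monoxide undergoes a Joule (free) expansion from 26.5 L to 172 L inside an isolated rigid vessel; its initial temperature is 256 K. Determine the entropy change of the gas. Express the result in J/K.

ΔS_gas = 8.69 J/K

No heat is exchanged and no work is done, so the ideal-gas temperature stays constant.
Entropy is a state function; using a reversible isothermal path, ΔS_gas = nR ln(V₂/V₁) = 0.559 × 8.314 × ln(172/26.5) = 8.69 J/K.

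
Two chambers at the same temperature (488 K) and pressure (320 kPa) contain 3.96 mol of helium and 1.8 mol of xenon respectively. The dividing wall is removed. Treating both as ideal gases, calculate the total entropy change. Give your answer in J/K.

Mole fractions: x_A = 3.96/5.76 = 0.688, x_B = 0.312.
ΔS_mix = −R(n_A ln x_A + n_B ln x_B) = −8.314 × (3.96 ln 0.688 + 1.8 ln 0.312) = 29.7 J/K.

ΔS_mix = 29.7 J/K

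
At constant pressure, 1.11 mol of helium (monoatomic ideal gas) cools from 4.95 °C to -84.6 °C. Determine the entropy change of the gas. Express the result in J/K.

ΔS = -8.97 J/K

In kelvin: T₁ = 278.1 K, T₂ = 188.55 K. At constant pressure, ΔS = nC_p ln(T₂/T₁) with C_p = 5R/2 = 20.79 J mol⁻¹ K⁻¹.
ΔS = 1.11 × 20.79 × ln(188.55/278.1) = -8.97 J/K.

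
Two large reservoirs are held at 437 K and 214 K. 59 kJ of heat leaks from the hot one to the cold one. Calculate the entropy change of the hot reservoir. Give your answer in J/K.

The hot reservoir loses heat Q, so ΔS_hot = −Q/T_H = −59000/437 = -135 J/K.

ΔS_hot = -135 J/K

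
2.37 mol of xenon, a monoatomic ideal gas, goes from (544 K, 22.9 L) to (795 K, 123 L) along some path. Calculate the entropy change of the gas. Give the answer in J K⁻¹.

ΔS = 44.3 J/K

Entropy is a state function: ΔS = nC_V ln(T₂/T₁) + nR ln(V₂/V₁), with C_V = 3R/2 = 12.47 J mol⁻¹ K⁻¹ for a monoatomic ideal gas.
ΔS = 2.37 × [12.47 × ln(795/544) + 8.314 × ln(123/22.9)] = 44.3 J/K.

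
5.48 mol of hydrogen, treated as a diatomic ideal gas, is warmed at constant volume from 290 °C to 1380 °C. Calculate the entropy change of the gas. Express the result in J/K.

In kelvin: T₁ = 563.15 K, T₂ = 1653.15 K. At constant volume, ΔS = nC_V ln(T₂/T₁) with C_V = 5R/2 = 20.79 J mol⁻¹ K⁻¹.
ΔS = 5.48 × 20.79 × ln(1653.15/563.15) = 123 J/K.

ΔS = 123 J/K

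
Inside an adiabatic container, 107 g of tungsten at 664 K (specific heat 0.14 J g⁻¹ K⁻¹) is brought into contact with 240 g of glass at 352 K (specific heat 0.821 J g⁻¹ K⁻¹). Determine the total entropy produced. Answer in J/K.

ΔS_total = 3.37 J/K

Energy balance: T_f = (m₁c₁T₁ + m₂c₂T₂)/(m₁c₁ + m₂c₂) = 374.04 K.
ΔS₁ = m₁c₁ ln(T_f/T₁) = 14.98 × ln(374.04/664) = -8.597 J/K.
ΔS₂ = m₂c₂ ln(T_f/T₂) = 197.04 × ln(374.04/352) = 11.97 J/K.
ΔS_total = -8.597 + 11.97 = 3.37 J/K.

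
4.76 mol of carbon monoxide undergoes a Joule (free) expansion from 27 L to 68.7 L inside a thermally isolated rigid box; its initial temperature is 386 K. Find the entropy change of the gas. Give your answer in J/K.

No heat is exchanged and no work is done, so the ideal-gas temperature stays constant.
Entropy is a state function; using a reversible isothermal path, ΔS_gas = nR ln(V₂/V₁) = 4.76 × 8.314 × ln(68.7/27) = 37 J/K.

ΔS_gas = 37 J/K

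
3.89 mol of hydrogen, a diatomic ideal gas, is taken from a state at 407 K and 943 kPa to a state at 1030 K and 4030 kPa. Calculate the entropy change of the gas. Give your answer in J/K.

ΔS = 58.1 J/K

ΔS = nC_p ln(T₂/T₁) − nR ln(P₂/P₁), with C_p = 7R/2 = 29.1 J mol⁻¹ K⁻¹ for a diatomic ideal gas.
ΔS = 3.89 × [29.1 × ln(1030/407) − 8.314 × ln(4030/943)] = 58.1 J/K.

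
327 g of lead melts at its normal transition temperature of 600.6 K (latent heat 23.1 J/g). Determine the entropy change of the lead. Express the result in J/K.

Heat absorbed by the substance: Q = mL = 327 × 23.1 = 7553.7 J.
At constant T, ΔS = Q_rev/T = 7553.7 / 600.6 = 12.6 J/K.

ΔS = 12.6 J/K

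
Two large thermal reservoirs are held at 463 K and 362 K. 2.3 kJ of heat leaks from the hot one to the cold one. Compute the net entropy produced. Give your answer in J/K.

ΔS_total = 1.39 J/K

ΔS_hot = −Q/T_H = −2300/463 = -4.968 J/K and ΔS_cold = +Q/T_C = 2300/362 = 6.354 J/K.
ΔS_total = -4.968 + 6.354 = 1.39 J/K, positive as the second law requires.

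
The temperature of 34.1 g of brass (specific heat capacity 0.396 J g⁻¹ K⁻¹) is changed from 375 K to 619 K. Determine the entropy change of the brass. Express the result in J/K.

ΔS = ∫dQ_rev/T = m c ln(T₂/T₁) = 34.1 × 0.396 × ln(619/375) = 6.77 J/K.

ΔS = 6.77 J/K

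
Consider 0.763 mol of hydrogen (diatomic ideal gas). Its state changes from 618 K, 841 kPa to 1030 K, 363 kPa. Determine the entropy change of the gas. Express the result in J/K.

ΔS = nC_p ln(T₂/T₁) − nR ln(P₂/P₁), with C_p = 7R/2 = 29.1 J mol⁻¹ K⁻¹ for a diatomic ideal gas.
ΔS = 0.763 × [29.1 × ln(1030/618) − 8.314 × ln(363/841)] = 16.7 J/K.

ΔS = 16.7 J/K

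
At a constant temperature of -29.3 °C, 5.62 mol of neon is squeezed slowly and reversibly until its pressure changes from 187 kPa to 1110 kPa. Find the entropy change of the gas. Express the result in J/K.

For an isothermal ideal gas ΔS_gas = nR ln(P₁/P₂) = 5.62 × 8.314 × ln(187/1110) = -83.2 J/K.

ΔS_gas = -83.2 J/K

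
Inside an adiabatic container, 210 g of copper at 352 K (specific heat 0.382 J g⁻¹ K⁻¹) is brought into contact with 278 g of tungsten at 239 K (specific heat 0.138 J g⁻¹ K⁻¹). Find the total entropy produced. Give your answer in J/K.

ΔS_total = 1.85 J/K

Energy balance: T_f = (m₁c₁T₁ + m₂c₂T₂)/(m₁c₁ + m₂c₂) = 315.44 K.
ΔS₁ = m₁c₁ ln(T_f/T₁) = 80.22 × ln(315.44/352) = -8.796 J/K.
ΔS₂ = m₂c₂ ln(T_f/T₂) = 38.364 × ln(315.44/239) = 10.65 J/K.
ΔS_total = -8.796 + 10.65 = 1.85 J/K.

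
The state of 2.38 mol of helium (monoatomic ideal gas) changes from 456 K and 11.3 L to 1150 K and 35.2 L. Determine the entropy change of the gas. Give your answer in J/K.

Entropy is a state function: ΔS = nC_V ln(T₂/T₁) + nR ln(V₂/V₁), with C_V = 3R/2 = 12.47 J mol⁻¹ K⁻¹ for a monoatomic ideal gas.
ΔS = 2.38 × [12.47 × ln(1150/456) + 8.314 × ln(35.2/11.3)] = 49.9 J/K.

ΔS = 49.9 J/K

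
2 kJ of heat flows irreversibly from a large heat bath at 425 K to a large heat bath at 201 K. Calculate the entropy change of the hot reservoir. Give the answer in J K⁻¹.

The hot reservoir loses heat Q, so ΔS_hot = −Q/T_H = −2000/425 = -4.71 J/K.

ΔS_hot = -4.71 J/K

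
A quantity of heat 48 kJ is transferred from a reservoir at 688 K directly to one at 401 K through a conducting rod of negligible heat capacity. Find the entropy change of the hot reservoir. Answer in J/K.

The hot reservoir loses heat Q, so ΔS_hot = −Q/T_H = −48000/688 = -69.8 J/K.

ΔS_hot = -69.8 J/K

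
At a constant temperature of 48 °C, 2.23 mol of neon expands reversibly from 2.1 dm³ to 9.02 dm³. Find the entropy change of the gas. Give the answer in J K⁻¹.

For an isothermal ideal gas ΔS_gas = nR ln(V₂/V₁) = 2.23 × 8.314 × ln(9.02/2.1) = 27 J/K.

ΔS_gas = 27 J/K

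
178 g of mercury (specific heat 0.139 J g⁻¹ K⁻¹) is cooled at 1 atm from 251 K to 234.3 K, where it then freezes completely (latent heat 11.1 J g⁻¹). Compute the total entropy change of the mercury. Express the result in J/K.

Cooling step: ΔS₁ = m c ln(T_tr/T_i) = 178 × 0.139 × ln(234.3/251) = -1.704 J/K.
Phase change: ΔS₂ = −mL/T_tr = −178 × 11.1 / 234.3 = -8.433 J/K.
ΔS_total = (-1.704) + (-8.433) = -10.1 J/K.

ΔS = -10.1 J/K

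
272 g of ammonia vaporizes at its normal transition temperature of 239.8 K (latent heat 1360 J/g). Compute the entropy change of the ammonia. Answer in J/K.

ΔS = 1540 J/K

Heat absorbed by the substance: Q = mL = 272 × 1360 = 369920 J.
At constant T, ΔS = Q_rev/T = 369920 / 239.8 = 1540 J/K.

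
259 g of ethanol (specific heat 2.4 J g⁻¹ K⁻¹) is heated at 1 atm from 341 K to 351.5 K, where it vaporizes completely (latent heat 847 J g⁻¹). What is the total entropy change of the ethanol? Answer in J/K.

Warming step: ΔS₁ = m c ln(T_tr/T_i) = 259 × 2.4 × ln(351.5/341) = 18.85 J/K.
Phase change: ΔS₂ = +mL/T_tr = 259 × 847 / 351.5 = 624.1 J/K.
ΔS_total = (18.85) + (624.1) = 643 J/K.

ΔS = 643 J/K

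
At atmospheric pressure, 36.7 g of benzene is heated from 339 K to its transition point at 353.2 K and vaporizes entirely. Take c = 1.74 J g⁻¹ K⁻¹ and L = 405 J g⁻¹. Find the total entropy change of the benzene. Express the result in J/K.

Warming step: ΔS₁ = m c ln(T_tr/T_i) = 36.7 × 1.74 × ln(353.2/339) = 2.62 J/K.
Phase change: ΔS₂ = +mL/T_tr = 36.7 × 405 / 353.2 = 42.08 J/K.
ΔS_total = (2.62) + (42.08) = 44.7 J/K.

ΔS = 44.7 J/K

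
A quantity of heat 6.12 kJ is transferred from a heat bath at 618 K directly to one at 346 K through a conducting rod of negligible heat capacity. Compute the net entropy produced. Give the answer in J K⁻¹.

ΔS_hot = −Q/T_H = −6120/618 = -9.90291 J/K and ΔS_cold = +Q/T_C = 6120/346 = 17.6879 J/K.
ΔS_total = -9.90291 + 17.6879 = 7.78 J/K, positive as the second law requires.

ΔS_total = 7.78 J/K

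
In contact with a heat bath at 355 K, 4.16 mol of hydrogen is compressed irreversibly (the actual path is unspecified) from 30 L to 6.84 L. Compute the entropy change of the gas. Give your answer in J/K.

ΔS_gas = -51.1 J/K

Entropy is a state function, so ΔS_gas depends only on the end states.
For an isothermal ideal gas ΔS_gas = nR ln(V₂/V₁) = 4.16 × 8.314 × ln(6.84/30) = -51.1 J/K.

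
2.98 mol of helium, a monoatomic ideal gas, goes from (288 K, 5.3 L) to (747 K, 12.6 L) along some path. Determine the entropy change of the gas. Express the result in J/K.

Entropy is a state function: ΔS = nC_V ln(T₂/T₁) + nR ln(V₂/V₁), with C_V = 3R/2 = 12.47 J mol⁻¹ K⁻¹ for a monoatomic ideal gas.
ΔS = 2.98 × [12.47 × ln(747/288) + 8.314 × ln(12.6/5.3)] = 56.9 J/K.

ΔS = 56.9 J/K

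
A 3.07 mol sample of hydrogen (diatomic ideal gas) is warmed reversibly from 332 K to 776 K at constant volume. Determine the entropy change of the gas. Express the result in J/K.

ΔS = 54.2 J/K

At constant volume, ΔS = nC_V ln(T₂/T₁) with C_V = 5R/2 = 20.79 J mol⁻¹ K⁻¹.
ΔS = 3.07 × 20.79 × ln(776/332) = 54.2 J/K.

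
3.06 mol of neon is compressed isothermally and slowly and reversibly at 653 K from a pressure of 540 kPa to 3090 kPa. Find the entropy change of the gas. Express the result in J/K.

For an isothermal ideal gas ΔS_gas = nR ln(P₁/P₂) = 3.06 × 8.314 × ln(540/3090) = -44.4 J/K.

ΔS_gas = -44.4 J/K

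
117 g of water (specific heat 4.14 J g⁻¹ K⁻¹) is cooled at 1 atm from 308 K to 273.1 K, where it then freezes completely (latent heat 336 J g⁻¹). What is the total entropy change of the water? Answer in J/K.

ΔS = -202 J/K

Cooling step: ΔS₁ = m c ln(T_tr/T_i) = 117 × 4.14 × ln(273.1/308) = -58.25 J/K.
Phase change: ΔS₂ = −mL/T_tr = −117 × 336 / 273.1 = -143.9 J/K.
ΔS_total = (-58.25) + (-143.9) = -202 J/K.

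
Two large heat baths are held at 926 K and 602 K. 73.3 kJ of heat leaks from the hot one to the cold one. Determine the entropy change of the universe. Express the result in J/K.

ΔS_total = 42.6 J/K

ΔS_hot = −Q/T_H = −73300/926 = -79.16 J/K and ΔS_cold = +Q/T_C = 73300/602 = 121.8 J/K.
ΔS_total = -79.16 + 121.8 = 42.6 J/K, positive as the second law requires.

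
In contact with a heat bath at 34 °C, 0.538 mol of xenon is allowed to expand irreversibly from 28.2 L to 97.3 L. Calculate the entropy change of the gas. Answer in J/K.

Entropy is a state function, so ΔS_gas depends only on the end states.
For an isothermal ideal gas ΔS_gas = nR ln(V₂/V₁) = 0.538 × 8.314 × ln(97.3/28.2) = 5.54 J/K.

ΔS_gas = 5.54 J/K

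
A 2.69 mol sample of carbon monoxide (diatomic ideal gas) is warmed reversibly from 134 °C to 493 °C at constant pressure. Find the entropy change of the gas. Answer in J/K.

In kelvin: T₁ = 407.15 K, T₂ = 766.15 K. At constant pressure, ΔS = nC_p ln(T₂/T₁) with C_p = 7R/2 = 29.1 J mol⁻¹ K⁻¹.
ΔS = 2.69 × 29.1 × ln(766.15/407.15) = 49.5 J/K.

ΔS = 49.5 J/K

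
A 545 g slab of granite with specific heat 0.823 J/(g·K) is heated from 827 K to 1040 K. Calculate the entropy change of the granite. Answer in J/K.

ΔS = 103 J/K

ΔS = ∫dQ_rev/T = m c ln(T₂/T₁) = 545 × 0.823 × ln(1040/827) = 103 J/K.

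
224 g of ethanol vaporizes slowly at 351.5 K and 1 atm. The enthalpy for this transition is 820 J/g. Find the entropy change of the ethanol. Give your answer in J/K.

ΔS = 523 J/K

Heat absorbed by the substance: Q = mL = 224 × 820 = 183680 J.
At constant T, ΔS = Q_rev/T = 183680 / 351.5 = 523 J/K.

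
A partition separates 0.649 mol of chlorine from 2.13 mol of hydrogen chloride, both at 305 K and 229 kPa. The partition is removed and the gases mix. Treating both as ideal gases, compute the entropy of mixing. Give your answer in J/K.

Mole fractions: x_A = 0.649/2.78 = 0.234, x_B = 0.766.
ΔS_mix = −R(n_A ln x_A + n_B ln x_B) = −8.314 × (0.649 ln 0.234 + 2.13 ln 0.766) = 12.6 J/K.

ΔS_mix = 12.6 J/K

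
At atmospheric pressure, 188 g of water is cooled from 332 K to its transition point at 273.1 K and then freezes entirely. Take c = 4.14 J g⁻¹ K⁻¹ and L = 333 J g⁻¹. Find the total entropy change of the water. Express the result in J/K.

ΔS = -381 J/K

Cooling step: ΔS₁ = m c ln(T_tr/T_i) = 188 × 4.14 × ln(273.1/332) = -152 J/K.
Phase change: ΔS₂ = −mL/T_tr = −188 × 333 / 273.1 = -229.2 J/K.
ΔS_total = (-152) + (-229.2) = -381 J/K.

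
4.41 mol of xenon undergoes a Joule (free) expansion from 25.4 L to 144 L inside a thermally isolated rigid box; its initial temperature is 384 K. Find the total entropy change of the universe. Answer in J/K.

No heat is exchanged and no work is done, so the ideal-gas temperature stays constant.
Entropy is a state function; using a reversible isothermal path, ΔS_gas = nR ln(V₂/V₁) = 4.41 × 8.314 × ln(144/25.4) = 63.6 J/K.
The insulated surroundings exchange no heat, so ΔS_surr = 0 and ΔS_universe = ΔS_gas.

ΔS_universe = 63.6 J/K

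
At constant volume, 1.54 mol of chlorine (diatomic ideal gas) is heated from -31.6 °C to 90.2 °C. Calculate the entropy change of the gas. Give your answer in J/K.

ΔS = 13.1 J/K

In kelvin: T₁ = 241.55 K, T₂ = 363.35 K. At constant volume, ΔS = nC_V ln(T₂/T₁) with C_V = 5R/2 = 20.79 J mol⁻¹ K⁻¹.
ΔS = 1.54 × 20.79 × ln(363.35/241.55) = 13.1 J/K.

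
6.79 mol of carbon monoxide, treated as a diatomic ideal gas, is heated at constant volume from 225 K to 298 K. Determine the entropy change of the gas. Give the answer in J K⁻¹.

At constant volume, ΔS = nC_V ln(T₂/T₁) with C_V = 5R/2 = 20.79 J mol⁻¹ K⁻¹.
ΔS = 6.79 × 20.79 × ln(298/225) = 39.7 J/K.

ΔS = 39.7 J/K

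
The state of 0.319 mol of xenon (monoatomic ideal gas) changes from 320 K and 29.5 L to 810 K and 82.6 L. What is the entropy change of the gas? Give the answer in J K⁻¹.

Entropy is a state function: ΔS = nC_V ln(T₂/T₁) + nR ln(V₂/V₁), with C_V = 3R/2 = 12.47 J mol⁻¹ K⁻¹ for a monoatomic ideal gas.
ΔS = 0.319 × [12.47 × ln(810/320) + 8.314 × ln(82.6/29.5)] = 6.43 J/K.

ΔS = 6.43 J/K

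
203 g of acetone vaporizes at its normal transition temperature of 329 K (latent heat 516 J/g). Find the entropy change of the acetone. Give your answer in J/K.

ΔS = 318 J/K

Heat absorbed by the substance: Q = mL = 203 × 516 = 104748 J.
At constant T, ΔS = Q_rev/T = 104748 / 329 = 318 J/K.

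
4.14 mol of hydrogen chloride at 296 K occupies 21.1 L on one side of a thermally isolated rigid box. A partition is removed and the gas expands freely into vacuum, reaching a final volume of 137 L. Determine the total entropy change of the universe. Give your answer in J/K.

For an ideal gas in free expansion Q = 0 and W = 0, so T is unchanged.
Entropy is a state function; using a reversible isothermal path, ΔS_gas = nR ln(V₂/V₁) = 4.14 × 8.314 × ln(137/21.1) = 64.4 J/K.
The insulated surroundings exchange no heat, so ΔS_surr = 0 and ΔS_universe = ΔS_gas.

ΔS_universe = 64.4 J/K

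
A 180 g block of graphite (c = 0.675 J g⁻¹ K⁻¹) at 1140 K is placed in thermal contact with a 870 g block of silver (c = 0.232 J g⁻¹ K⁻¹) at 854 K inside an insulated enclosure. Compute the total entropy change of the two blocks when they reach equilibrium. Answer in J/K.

ΔS_total = 3.23 J/K

Energy balance: T_f = (m₁c₁T₁ + m₂c₂T₂)/(m₁c₁ + m₂c₂) = 961.47 K.
ΔS₁ = m₁c₁ ln(T_f/T₁) = 121.5 × ln(961.47/1140) = -20.69 J/K.
ΔS₂ = m₂c₂ ln(T_f/T₂) = 201.84 × ln(961.47/854) = 23.92 J/K.
ΔS_total = -20.69 + 23.92 = 3.23 J/K.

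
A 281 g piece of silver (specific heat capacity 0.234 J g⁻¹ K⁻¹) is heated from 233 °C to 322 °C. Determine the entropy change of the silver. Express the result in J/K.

In kelvin: T₁ = 506.15 K, T₂ = 595.15 K. ΔS = ∫dQ_rev/T = m c ln(T₂/T₁) = 281 × 0.234 × ln(595.15/506.15) = 10.7 J/K.

ΔS = 10.7 J/K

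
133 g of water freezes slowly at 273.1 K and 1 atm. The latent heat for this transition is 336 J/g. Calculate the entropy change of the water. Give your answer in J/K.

Heat released by the substance: Q = −mL = −133 × 336 = −44688 J.
At constant T, ΔS = Q_rev/T = −44688 / 273.1 = -164 J/K.

ΔS = -164 J/K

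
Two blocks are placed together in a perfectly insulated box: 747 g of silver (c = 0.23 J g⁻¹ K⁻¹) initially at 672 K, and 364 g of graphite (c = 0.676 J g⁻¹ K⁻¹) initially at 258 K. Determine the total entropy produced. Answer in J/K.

Energy balance: T_f = (m₁c₁T₁ + m₂c₂T₂)/(m₁c₁ + m₂c₂) = 428.22 K.
ΔS₁ = m₁c₁ ln(T_f/T₁) = 171.81 × ln(428.22/672) = -77.42 J/K.
ΔS₂ = m₂c₂ ln(T_f/T₂) = 246.064 × ln(428.22/258) = 124.7 J/K.
ΔS_total = -77.42 + 124.7 = 47.3 J/K.

ΔS_total = 47.3 J/K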